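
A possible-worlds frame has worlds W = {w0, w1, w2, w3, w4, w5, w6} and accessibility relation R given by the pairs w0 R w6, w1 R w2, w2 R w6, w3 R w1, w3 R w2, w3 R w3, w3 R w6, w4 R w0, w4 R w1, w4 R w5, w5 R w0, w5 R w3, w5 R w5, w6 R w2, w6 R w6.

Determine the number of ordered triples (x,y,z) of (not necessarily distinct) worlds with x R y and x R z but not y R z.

22

Enumerating: (w1,w2,w2), (w3,w1,w1), (w3,w1,w3), (w3,w1,w6), (w3,w2,w1), (w3,w2,w2), (w3,w2,w3), (w3,w6,w1), (w3,w6,w3), (w4,w0,w0), (w4,w0,w1), (w4,w0,w5), … and 10 more.
Total: 22.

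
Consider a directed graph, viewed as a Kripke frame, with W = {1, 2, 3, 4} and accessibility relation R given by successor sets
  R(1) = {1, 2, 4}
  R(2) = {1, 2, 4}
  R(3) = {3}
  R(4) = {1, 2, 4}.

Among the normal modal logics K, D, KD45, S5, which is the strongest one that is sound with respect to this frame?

S5

Serial (axiom D): yes — every world has a successor (e.g. 1 R 1).
Euclidean (axiom 5): yes — any two successors of a common world are R-related.
Transitive (axiom 4): yes — every two-step R-path is closed by a direct edge.
Reflexive (axiom T): yes — every world is R-related to itself.
So F validates K, D, KD45, S5. The strongest is S5.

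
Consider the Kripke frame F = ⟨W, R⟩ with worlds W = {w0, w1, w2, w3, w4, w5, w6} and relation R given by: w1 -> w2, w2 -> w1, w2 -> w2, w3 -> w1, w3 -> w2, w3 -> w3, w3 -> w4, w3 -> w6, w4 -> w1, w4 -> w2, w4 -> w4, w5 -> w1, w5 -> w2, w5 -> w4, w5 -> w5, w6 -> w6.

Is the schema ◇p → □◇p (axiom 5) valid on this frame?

No

By correspondence theory, 5 is valid on a frame iff R is Euclidean.
Euclidean: no — w3 R w1 and w3 R w4, but not w1 R w4.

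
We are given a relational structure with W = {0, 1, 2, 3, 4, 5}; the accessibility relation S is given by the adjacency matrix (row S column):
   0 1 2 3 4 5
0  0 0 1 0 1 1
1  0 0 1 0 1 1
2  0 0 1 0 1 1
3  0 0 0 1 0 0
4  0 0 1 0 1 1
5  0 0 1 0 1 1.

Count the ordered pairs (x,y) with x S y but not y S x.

Enumerating: (0,2), (0,4), (0,5), (1,2), (1,4), (1,5).

6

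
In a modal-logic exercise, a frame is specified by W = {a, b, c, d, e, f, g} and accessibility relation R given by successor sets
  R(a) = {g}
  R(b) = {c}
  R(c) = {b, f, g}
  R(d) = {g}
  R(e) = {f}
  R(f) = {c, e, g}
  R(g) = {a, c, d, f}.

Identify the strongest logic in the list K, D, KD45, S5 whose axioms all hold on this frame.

D

Serial (axiom D): yes — every world has a successor (e.g. a R g).
Euclidean (axiom 5): no — c R b and c R f, but not b R f.
Transitive (axiom 4): no — a R g and g R c, but not a R c.
Reflexive (axiom T): no — a is not related to itself.
So F validates K, D; KD45 would additionally require R to be Euclidean and transitive. The strongest is D.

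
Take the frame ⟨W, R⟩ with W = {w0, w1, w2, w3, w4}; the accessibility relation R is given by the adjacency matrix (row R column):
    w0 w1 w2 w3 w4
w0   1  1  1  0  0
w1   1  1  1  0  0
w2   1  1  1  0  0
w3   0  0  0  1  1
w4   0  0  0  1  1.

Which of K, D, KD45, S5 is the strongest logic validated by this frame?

Serial (axiom D): yes — every world has a successor (e.g. w0 R w0).
Euclidean (axiom 5): yes — any two successors of a common world are R-related.
Transitive (axiom 4): yes — every two-step R-path is closed by a direct edge.
Reflexive (axiom T): yes — every world is R-related to itself.
So F validates K, D, KD45, S5. The strongest is S5.

S5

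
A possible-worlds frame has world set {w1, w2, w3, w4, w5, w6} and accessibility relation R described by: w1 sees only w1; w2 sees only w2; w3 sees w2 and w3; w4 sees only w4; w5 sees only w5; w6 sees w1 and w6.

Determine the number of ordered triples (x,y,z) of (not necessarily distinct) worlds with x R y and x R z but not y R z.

2

Enumerating: (w3,w2,w3), (w6,w1,w6).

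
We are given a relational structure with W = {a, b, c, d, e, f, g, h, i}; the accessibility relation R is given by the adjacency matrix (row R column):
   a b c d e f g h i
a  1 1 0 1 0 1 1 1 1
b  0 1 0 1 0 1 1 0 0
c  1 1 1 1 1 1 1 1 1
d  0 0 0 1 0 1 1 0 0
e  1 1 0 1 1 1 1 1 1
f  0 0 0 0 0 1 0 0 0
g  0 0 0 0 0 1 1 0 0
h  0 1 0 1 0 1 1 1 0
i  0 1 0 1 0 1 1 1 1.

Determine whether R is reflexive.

Reflexive: yes — every world is R-related to itself.

Yes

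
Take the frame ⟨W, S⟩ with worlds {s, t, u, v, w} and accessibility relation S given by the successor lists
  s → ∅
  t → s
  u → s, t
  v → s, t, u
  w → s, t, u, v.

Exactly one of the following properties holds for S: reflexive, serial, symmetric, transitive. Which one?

Reflexive: no — s is not related to itself.
Serial: no — s has no S-successor.
Symmetric: no — t S s but not s S t.
Transitive: yes — every two-step S-path is closed by a direct edge.
Only transitive holds.

transitive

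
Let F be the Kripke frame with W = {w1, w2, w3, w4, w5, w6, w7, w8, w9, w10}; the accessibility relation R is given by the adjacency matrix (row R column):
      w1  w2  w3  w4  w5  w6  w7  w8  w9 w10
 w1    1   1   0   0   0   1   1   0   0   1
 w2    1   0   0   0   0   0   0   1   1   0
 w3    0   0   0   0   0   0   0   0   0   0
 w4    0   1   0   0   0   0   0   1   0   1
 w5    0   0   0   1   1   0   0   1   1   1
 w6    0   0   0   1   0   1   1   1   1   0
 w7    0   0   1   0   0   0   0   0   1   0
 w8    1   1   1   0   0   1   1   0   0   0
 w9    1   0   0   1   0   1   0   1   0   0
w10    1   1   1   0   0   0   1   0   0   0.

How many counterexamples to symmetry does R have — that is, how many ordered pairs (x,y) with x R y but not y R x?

23

Enumerating: (w1,w6), (w1,w7), (w10,w2), (w10,w3), (w10,w7), (w2,w9), (w4,w10), (w4,w2), (w4,w8), (w5,w10), (w5,w4), (w5,w8), … and 11 more.
Total: 23.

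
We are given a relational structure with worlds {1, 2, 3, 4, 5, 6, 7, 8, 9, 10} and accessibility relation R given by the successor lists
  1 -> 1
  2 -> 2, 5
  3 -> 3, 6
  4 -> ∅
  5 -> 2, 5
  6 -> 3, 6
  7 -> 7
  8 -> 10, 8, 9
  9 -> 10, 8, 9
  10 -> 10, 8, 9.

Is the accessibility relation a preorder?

No

Reflexive: no — 4 is not related to itself.
Transitive: yes — every two-step R-path is closed by a direct edge.
So R is not a preorder.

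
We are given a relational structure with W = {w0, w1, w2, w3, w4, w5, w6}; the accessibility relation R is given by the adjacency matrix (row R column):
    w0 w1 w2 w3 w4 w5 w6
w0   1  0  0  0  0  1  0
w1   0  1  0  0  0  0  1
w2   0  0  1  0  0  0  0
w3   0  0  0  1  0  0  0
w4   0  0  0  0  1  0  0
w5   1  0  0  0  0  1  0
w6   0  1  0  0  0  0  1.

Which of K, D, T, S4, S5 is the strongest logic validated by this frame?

Serial (axiom D): yes — every world has a successor (e.g. w0 R w0).
Reflexive (axiom T): yes — every world is R-related to itself.
Transitive (axiom 4): yes — every two-step R-path is closed by a direct edge.
Euclidean (axiom 5): yes — any two successors of a common world are R-related.
So F validates K, D, T, S4, S5. The strongest is S5.

S5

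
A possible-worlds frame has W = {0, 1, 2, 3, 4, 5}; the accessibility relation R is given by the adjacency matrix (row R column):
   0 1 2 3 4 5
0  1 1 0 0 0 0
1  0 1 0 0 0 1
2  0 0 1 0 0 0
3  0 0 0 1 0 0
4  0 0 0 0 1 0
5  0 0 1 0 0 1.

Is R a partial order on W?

Reflexive: yes — every world is R-related to itself.
Transitive: no — 0 R 1 and 1 R 5, but not 0 R 5.
Antisymmetric: yes — no distinct pair is related both ways.
So R is not a partial order.

No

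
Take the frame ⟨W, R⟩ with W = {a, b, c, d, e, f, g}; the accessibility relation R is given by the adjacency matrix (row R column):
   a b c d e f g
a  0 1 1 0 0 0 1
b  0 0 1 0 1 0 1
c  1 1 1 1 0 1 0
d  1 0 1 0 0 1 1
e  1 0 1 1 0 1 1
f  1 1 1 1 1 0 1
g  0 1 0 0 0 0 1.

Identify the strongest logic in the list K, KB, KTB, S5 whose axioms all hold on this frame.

K

Symmetric (axiom B): no — a R b but not b R a.
Reflexive (axiom T): no — a is not related to itself.
Euclidean (axiom 5): no — a R c and a R g, but not c R g.
So F validates K; KB would additionally require R to be symmetric. The strongest is K.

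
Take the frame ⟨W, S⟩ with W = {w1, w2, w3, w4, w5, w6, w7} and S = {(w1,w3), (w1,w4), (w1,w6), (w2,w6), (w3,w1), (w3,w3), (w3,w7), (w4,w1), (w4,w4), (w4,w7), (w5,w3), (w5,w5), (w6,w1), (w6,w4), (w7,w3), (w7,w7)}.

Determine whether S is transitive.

No

Transitive: no — w1 S w3 and w3 S w7, but not w1 S w7.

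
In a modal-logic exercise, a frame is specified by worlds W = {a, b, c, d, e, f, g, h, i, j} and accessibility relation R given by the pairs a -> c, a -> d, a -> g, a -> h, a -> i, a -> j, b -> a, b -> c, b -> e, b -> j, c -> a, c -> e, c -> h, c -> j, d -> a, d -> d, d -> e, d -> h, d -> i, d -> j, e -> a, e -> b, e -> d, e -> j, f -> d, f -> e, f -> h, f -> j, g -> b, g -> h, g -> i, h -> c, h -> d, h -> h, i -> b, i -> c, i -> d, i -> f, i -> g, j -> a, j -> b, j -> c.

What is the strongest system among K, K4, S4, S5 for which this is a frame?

Transitive (axiom 4): no — a R c and c R e, but not a R e.
Reflexive (axiom T): no — a is not related to itself.
Euclidean (axiom 5): no — a R c and a R d, but not c R d.
So F validates K; K4 would additionally require R to be transitive. The strongest is K.

K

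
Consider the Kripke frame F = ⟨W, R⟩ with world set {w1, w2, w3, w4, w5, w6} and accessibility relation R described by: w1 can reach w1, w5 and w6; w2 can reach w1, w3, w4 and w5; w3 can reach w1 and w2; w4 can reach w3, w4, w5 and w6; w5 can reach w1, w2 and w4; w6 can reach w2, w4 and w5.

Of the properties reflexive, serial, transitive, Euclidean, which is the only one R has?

Reflexive: no — w2 is not related to itself.
Serial: yes — every world has a successor (e.g. w1 R w1).
Transitive: no — w1 R w5 and w5 R w2, but not w1 R w2.
Euclidean: no — w1 R w5 and w1 R w6, but not w5 R w6.
Only serial holds.

serial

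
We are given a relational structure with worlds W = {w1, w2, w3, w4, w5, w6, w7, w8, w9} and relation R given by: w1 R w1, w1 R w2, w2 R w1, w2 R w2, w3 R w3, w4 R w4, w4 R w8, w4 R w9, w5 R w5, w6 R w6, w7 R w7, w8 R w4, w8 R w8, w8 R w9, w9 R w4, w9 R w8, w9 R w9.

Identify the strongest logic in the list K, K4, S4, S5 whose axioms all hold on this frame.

Transitive (axiom 4): yes — every two-step R-path is closed by a direct edge.
Reflexive (axiom T): yes — every world is R-related to itself.
Euclidean (axiom 5): yes — any two successors of a common world are R-related.
So F validates K, K4, S4, S5. The strongest is S5.

S5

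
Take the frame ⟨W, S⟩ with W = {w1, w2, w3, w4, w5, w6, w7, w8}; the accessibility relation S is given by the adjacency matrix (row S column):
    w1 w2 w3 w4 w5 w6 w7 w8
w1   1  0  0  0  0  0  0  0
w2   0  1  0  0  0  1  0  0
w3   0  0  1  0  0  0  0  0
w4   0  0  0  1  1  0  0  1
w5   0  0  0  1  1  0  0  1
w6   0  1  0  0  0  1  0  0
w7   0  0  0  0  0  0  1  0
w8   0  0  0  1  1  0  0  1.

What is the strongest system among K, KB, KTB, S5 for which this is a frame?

S5

Symmetric (axiom B): yes — every pair in S has its reverse in S.
Reflexive (axiom T): yes — every world is S-related to itself.
Euclidean (axiom 5): yes — any two successors of a common world are S-related.
So F validates K, KB, KTB, S5. The strongest is S5.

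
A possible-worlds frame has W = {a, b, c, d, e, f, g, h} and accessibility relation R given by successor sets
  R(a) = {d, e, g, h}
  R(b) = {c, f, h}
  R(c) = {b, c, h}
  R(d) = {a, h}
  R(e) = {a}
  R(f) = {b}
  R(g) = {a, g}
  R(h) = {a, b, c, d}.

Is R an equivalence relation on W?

No

Reflexive: no — a is not related to itself.
Symmetric: yes — every pair in R has its reverse in R.
Transitive: no — a R h and h R b, but not a R b.
So R is not an equivalence relation.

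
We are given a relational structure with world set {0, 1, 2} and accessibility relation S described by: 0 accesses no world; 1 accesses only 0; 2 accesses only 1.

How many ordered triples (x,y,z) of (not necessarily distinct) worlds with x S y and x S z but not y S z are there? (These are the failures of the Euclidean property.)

2

Enumerating: (1,0,0), (2,1,1).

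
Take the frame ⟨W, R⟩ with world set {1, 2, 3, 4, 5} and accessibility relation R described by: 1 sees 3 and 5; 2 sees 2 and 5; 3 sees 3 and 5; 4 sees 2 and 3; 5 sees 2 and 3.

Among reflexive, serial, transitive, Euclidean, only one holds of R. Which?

Reflexive: no — 1 is not related to itself.
Serial: yes — every world has a successor (e.g. 1 R 3).
Transitive: no — 1 R 5 and 5 R 2, but not 1 R 2.
Euclidean: no — 4 R 2 and 4 R 3, but not 2 R 3.
Only serial holds.

serial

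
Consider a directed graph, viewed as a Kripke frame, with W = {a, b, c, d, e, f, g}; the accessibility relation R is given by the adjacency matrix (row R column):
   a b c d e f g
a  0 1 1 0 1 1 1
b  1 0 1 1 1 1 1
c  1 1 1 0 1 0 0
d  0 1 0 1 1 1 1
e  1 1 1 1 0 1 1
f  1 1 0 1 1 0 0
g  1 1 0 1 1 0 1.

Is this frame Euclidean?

No

Euclidean: no — a R c and a R f, but not c R f.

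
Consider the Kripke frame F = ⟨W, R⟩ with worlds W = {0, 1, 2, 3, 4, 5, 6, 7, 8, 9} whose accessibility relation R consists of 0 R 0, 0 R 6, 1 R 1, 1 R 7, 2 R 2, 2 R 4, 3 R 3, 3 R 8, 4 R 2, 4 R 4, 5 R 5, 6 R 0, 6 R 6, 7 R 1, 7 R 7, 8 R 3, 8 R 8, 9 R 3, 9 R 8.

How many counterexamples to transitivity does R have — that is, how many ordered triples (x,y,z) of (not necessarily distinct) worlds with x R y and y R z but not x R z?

0

R is transitive; there are no such tuples.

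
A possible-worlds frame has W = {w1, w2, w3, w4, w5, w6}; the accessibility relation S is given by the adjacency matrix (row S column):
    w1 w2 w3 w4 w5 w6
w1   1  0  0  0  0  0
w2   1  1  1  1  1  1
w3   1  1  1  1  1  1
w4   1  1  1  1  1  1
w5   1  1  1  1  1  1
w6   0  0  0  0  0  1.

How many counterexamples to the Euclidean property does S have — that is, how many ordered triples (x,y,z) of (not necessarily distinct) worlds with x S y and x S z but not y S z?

40

Enumerating: (w2,w1,w2), (w2,w1,w3), (w2,w1,w4), (w2,w1,w5), (w2,w1,w6), (w2,w6,w1), (w2,w6,w2), (w2,w6,w3), (w2,w6,w4), (w2,w6,w5), (w3,w1,w2), (w3,w1,w3), … and 28 more.
Total: 40.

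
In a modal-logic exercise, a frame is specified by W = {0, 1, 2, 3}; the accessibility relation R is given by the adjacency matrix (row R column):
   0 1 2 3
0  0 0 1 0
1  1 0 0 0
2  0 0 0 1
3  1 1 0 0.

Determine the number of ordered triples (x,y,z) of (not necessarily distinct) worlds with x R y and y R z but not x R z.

5

Enumerating: (0,2,3), (1,0,2), (2,3,0), (2,3,1), (3,0,2).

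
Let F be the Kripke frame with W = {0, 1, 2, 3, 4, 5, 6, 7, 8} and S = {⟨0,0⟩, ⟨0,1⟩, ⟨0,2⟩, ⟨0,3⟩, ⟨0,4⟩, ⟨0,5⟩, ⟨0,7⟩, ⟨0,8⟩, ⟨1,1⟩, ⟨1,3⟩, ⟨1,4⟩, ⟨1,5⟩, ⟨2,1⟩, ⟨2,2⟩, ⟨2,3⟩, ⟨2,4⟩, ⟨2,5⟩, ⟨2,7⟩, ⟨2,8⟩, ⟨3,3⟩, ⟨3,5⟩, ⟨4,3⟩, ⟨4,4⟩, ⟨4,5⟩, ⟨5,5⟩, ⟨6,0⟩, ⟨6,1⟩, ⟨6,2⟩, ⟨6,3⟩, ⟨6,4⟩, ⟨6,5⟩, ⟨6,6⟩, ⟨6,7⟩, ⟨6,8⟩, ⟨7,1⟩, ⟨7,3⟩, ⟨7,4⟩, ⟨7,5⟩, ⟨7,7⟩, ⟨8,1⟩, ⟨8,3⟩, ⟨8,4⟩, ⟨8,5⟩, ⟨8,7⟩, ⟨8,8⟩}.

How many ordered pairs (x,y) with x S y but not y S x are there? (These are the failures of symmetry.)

Enumerating: (0,1), (0,2), (0,3), (0,4), (0,5), (0,7), (0,8), (1,3), (1,4), (1,5), (2,1), (2,3), … and 24 more.
Total: 36.

36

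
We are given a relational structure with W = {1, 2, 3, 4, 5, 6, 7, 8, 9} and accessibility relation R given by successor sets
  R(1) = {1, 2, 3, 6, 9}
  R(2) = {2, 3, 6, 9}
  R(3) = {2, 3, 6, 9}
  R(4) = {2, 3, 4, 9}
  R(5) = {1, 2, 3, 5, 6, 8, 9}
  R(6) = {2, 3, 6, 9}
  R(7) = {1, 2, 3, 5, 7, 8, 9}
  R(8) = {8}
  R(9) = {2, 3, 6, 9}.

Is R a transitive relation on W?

No

Transitive: no — 4 R 2 and 2 R 6, but not 4 R 6.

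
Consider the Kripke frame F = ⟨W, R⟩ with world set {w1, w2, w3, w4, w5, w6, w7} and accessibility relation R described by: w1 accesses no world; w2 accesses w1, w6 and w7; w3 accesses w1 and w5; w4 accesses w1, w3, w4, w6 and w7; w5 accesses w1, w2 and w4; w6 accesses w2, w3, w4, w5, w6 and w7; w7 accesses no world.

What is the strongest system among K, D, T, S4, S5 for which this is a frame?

Serial (axiom D): no — w1 has no R-successor.
Reflexive (axiom T): no — w1 is not related to itself.
Transitive (axiom 4): no — w2 R w6 and w6 R w3, but not w2 R w3.
Euclidean (axiom 5): no — w2 R w1 and w2 R w6, but not w1 R w6.
So F validates K; D would additionally require R to be serial. The strongest is K.

K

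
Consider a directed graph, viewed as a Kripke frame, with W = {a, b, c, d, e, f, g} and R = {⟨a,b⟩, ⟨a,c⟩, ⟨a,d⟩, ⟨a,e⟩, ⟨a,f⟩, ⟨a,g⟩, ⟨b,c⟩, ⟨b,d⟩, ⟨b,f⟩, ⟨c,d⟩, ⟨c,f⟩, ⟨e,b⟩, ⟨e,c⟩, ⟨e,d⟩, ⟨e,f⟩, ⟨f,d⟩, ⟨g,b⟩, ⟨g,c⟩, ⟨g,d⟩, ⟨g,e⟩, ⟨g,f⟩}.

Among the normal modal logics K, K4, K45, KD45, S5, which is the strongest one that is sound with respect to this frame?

K4

Transitive (axiom 4): yes — every two-step R-path is closed by a direct edge.
Euclidean (axiom 5): no — a R b and a R e, but not b R e.
Serial (axiom D): no — d has no R-successor.
Reflexive (axiom T): no — a is not related to itself.
So F validates K, K4; K45 would additionally require R to be Euclidean. The strongest is K4.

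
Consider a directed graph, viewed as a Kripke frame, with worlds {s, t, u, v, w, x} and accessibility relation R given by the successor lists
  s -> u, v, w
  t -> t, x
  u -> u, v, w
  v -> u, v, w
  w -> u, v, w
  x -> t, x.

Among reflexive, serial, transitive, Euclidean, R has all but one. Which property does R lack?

Reflexive: no — s is not related to itself.
Serial: yes — every world has a successor (e.g. s R u).
Transitive: yes — every two-step R-path is closed by a direct edge.
Euclidean: yes — any two successors of a common world are R-related.
Only reflexive fails.

reflexive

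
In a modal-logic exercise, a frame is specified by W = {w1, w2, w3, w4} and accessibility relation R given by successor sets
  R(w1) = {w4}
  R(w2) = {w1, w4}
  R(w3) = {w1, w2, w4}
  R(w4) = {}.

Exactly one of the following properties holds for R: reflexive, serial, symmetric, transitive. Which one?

transitive

Reflexive: no — w1 is not related to itself.
Serial: no — w4 has no R-successor.
Symmetric: no — w1 R w4 but not w4 R w1.
Transitive: yes — every two-step R-path is closed by a direct edge.
Only transitive holds.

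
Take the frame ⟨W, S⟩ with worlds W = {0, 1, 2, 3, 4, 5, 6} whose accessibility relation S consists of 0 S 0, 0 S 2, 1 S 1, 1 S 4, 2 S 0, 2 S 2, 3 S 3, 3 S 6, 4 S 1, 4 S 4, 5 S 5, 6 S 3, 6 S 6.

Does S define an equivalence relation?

Reflexive: yes — every world is S-related to itself.
Symmetric: yes — every pair in S has its reverse in S.
Transitive: yes — every two-step S-path is closed by a direct edge.
So S is an equivalence relation.

Yes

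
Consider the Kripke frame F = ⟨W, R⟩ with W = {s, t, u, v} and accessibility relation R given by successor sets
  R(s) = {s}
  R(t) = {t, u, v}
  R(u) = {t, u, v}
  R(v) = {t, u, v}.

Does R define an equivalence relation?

Reflexive: yes — every world is R-related to itself.
Symmetric: yes — every pair in R has its reverse in R.
Transitive: yes — every two-step R-path is closed by a direct edge.
So R is an equivalence relation.

Yes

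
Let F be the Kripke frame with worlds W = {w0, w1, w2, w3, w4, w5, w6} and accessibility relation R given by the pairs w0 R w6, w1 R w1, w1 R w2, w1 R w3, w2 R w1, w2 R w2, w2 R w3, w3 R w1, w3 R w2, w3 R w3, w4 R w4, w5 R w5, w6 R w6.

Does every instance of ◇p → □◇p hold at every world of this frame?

Axiom 5 corresponds to the accessibility relation being Euclidean.
Euclidean: yes — any two successors of a common world are R-related.

Yes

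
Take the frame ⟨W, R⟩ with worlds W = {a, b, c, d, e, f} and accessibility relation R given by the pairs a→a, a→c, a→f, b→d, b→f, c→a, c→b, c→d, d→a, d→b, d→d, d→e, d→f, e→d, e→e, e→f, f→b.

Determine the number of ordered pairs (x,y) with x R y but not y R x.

Enumerating: (a,f), (c,b), (c,d), (d,a), (d,f), (e,f).

6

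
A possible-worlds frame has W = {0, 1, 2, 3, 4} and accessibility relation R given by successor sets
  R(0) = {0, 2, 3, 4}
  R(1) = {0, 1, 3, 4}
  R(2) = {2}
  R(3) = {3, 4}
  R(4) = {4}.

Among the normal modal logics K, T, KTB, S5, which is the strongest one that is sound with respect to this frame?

T

Reflexive (axiom T): yes — every world is R-related to itself.
Symmetric (axiom B): no — 0 R 2 but not 2 R 0.
Euclidean (axiom 5): no — 0 R 2 and 0 R 3, but not 2 R 3.
So F validates K, T; KTB would additionally require R to be symmetric. The strongest is T.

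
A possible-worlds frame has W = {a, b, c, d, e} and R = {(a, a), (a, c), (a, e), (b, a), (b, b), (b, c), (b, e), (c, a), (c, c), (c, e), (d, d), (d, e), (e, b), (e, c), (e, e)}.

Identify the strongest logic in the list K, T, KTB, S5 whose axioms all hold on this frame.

Reflexive (axiom T): yes — every world is R-related to itself.
Symmetric (axiom B): no — a R e but not e R a.
Euclidean (axiom 5): no — b R e and b R a, but not e R a.
So F validates K, T; KTB would additionally require R to be symmetric. The strongest is T.

T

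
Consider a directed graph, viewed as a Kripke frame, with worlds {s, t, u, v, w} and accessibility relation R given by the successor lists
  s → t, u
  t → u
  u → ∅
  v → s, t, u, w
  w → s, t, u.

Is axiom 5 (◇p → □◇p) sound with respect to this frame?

No

Axiom 5 corresponds to the accessibility relation being Euclidean.
Euclidean: no — s R u and s R t, but not u R t.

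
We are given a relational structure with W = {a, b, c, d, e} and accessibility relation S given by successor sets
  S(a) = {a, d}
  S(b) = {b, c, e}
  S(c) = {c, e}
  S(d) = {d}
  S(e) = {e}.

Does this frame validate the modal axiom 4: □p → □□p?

Yes

By correspondence theory, 4 is valid on a frame iff S is transitive.
Transitive: yes — every two-step S-path is closed by a direct edge.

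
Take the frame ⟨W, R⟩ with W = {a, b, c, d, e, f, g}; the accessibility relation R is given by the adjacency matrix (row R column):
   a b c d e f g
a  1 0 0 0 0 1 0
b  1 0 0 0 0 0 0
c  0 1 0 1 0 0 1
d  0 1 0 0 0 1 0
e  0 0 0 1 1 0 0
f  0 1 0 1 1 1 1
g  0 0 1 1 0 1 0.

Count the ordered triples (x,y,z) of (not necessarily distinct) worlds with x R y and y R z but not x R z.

23

Enumerating: (a,f,b), (a,f,d), (a,f,e), (a,f,g), (b,a,f), (c,b,a), (c,d,f), (c,g,c), (c,g,f), (d,b,a), (d,f,d), (d,f,e), … and 11 more.
Total: 23.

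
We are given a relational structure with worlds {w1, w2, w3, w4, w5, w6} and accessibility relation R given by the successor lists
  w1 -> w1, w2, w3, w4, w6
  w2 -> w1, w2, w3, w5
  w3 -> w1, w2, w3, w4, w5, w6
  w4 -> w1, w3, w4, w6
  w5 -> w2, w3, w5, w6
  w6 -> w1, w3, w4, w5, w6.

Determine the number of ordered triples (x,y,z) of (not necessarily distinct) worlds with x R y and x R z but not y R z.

20

Enumerating: (w1,w2,w4), (w1,w2,w6), (w1,w4,w2), (w1,w6,w2), (w2,w1,w5), (w2,w5,w1), (w3,w1,w5), (w3,w2,w4), (w3,w2,w6), (w3,w4,w2), (w3,w4,w5), (w3,w5,w1), … and 8 more.
Total: 20.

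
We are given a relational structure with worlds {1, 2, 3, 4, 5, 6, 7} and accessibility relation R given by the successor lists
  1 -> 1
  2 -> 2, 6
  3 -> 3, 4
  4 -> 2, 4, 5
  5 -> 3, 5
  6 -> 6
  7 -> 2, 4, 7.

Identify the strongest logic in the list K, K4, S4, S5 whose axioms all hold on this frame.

Transitive (axiom 4): no — 3 R 4 and 4 R 2, but not 3 R 2.
Reflexive (axiom T): yes — every world is R-related to itself.
Euclidean (axiom 5): no — 4 R 2 and 4 R 5, but not 2 R 5.
So F validates K; K4 would additionally require R to be transitive. The strongest is K.

K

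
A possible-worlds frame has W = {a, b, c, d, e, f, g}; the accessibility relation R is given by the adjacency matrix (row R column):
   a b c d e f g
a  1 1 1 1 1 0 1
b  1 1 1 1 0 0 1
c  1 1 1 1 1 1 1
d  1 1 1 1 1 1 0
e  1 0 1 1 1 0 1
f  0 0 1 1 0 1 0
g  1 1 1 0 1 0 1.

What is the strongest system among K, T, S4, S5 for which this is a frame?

T

Reflexive (axiom T): yes — every world is R-related to itself.
Transitive (axiom 4): no — a R c and c R f, but not a R f.
Euclidean (axiom 5): no — a R b and a R e, but not b R e.
So F validates K, T; S4 would additionally require R to be transitive. The strongest is T.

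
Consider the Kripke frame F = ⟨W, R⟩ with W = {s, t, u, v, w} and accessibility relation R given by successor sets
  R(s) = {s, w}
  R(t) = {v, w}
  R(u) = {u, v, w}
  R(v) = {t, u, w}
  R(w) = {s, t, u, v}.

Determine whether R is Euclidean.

No

Euclidean: no — v R t and v R u, but not t R u.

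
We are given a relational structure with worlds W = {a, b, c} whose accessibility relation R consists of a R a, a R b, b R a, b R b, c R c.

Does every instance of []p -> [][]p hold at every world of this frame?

Yes

The schema 4 characterises exactly the transitive frames.
Transitive: yes — every two-step R-path is closed by a direct edge.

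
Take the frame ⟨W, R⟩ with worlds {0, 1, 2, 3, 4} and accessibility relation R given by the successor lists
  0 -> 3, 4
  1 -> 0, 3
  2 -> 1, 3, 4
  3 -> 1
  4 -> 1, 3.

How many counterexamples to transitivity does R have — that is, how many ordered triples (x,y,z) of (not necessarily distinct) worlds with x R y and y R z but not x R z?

8

Enumerating: (0,3,1), (0,4,1), (1,0,4), (1,3,1), (2,1,0), (3,1,0), (3,1,3), (4,1,0).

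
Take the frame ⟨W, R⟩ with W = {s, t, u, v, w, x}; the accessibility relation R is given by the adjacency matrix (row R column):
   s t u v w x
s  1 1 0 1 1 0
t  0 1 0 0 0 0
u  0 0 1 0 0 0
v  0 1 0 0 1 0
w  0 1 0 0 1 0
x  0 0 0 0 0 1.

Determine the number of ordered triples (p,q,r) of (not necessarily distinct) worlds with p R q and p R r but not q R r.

9

Enumerating: (s,t,s), (s,t,v), (s,t,w), (s,v,s), (s,v,v), (s,w,s), (s,w,v), (v,t,w), (w,t,w).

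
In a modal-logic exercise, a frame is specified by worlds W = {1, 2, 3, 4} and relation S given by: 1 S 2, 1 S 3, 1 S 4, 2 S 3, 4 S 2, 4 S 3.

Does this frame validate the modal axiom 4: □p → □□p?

Yes

Axiom 4 corresponds to the accessibility relation being transitive.
Transitive: yes — every two-step S-path is closed by a direct edge.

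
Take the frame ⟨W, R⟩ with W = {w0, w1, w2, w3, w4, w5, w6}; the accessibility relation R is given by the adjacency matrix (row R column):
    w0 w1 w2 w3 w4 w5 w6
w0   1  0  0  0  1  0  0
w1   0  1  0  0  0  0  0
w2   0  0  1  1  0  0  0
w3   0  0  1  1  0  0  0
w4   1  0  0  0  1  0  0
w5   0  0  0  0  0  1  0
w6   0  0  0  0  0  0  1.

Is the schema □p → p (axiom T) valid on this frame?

The schema T characterises exactly the reflexive frames.
Reflexive: yes — every world is R-related to itself.

Yes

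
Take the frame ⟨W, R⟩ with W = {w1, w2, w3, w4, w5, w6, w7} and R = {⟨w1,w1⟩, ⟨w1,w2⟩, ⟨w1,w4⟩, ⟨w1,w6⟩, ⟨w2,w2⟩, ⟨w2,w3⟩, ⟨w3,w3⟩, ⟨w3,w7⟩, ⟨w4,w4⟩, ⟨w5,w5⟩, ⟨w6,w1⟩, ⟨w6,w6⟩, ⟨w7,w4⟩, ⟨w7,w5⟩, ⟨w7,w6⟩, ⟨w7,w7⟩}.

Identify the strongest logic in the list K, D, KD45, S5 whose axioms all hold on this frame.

D

Serial (axiom D): yes — every world has a successor (e.g. w1 R w1).
Euclidean (axiom 5): no — w1 R w2 and w1 R w4, but not w2 R w4.
Transitive (axiom 4): no — w1 R w2 and w2 R w3, but not w1 R w3.
Reflexive (axiom T): yes — every world is R-related to itself.
So F validates K, D; KD45 would additionally require R to be Euclidean and transitive. The strongest is D.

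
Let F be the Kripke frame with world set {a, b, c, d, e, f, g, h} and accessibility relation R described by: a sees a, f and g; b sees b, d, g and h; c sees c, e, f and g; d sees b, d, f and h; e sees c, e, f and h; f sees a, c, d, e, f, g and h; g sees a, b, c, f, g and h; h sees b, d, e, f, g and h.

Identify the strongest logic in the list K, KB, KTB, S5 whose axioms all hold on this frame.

Symmetric (axiom B): yes — every pair in R has its reverse in R.
Reflexive (axiom T): yes — every world is R-related to itself.
Euclidean (axiom 5): no — b R d and b R g, but not d R g.
So F validates K, KB, KTB; S5 would additionally require R to be Euclidean. The strongest is KTB.

KTB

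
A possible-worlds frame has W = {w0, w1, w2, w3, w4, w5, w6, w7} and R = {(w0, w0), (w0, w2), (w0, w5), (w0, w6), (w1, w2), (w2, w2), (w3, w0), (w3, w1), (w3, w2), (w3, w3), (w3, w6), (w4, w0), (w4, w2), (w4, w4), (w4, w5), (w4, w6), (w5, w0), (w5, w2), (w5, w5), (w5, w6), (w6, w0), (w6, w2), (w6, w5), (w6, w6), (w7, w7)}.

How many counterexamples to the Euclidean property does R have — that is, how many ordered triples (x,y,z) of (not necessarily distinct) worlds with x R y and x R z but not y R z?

Enumerating: (w0,w2,w0), (w0,w2,w5), (w0,w2,w6), (w3,w0,w1), (w3,w0,w3), (w3,w1,w0), (w3,w1,w1), (w3,w1,w3), (w3,w1,w6), (w3,w2,w0), (w3,w2,w1), (w3,w2,w3), … and 16 more.
Total: 28.

28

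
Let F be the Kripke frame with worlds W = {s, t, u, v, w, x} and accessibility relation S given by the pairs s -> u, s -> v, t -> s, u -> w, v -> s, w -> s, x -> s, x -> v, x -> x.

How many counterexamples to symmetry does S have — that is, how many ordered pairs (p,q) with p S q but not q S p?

Enumerating: (s,u), (t,s), (u,w), (w,s), (x,s), (x,v).

6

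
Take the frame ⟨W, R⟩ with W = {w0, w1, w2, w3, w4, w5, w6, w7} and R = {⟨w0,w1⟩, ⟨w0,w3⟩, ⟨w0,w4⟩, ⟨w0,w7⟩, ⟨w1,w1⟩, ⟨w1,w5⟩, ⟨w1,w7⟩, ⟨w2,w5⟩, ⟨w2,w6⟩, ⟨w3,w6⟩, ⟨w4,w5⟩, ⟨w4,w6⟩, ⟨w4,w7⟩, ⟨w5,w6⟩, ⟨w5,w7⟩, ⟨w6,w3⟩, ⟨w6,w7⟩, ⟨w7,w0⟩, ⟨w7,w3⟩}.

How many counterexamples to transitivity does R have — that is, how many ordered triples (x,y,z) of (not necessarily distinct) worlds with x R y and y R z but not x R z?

25

Enumerating: (w0,w1,w5), (w0,w3,w6), (w0,w4,w5), (w0,w4,w6), (w0,w7,w0), (w1,w5,w6), (w1,w7,w0), (w1,w7,w3), (w2,w5,w7), (w2,w6,w3), (w2,w6,w7), (w3,w6,w3), … and 13 more.
Total: 25.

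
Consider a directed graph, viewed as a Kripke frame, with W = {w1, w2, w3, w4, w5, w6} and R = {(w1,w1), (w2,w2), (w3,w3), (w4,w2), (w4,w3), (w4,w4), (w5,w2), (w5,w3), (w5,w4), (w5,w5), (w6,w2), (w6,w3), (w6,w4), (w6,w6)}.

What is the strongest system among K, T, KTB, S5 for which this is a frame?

Reflexive (axiom T): yes — every world is R-related to itself.
Symmetric (axiom B): no — w4 R w2 but not w2 R w4.
Euclidean (axiom 5): no — w4 R w2 and w4 R w3, but not w2 R w3.
So F validates K, T; KTB would additionally require R to be symmetric. The strongest is T.

T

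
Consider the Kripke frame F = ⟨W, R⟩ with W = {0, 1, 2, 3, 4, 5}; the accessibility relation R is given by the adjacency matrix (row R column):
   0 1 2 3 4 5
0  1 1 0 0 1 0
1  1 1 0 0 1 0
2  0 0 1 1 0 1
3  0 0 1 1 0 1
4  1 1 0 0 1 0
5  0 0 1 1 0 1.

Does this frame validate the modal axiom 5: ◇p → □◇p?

Yes

Axiom 5 corresponds to the accessibility relation being Euclidean.
Euclidean: yes — any two successors of a common world are R-related.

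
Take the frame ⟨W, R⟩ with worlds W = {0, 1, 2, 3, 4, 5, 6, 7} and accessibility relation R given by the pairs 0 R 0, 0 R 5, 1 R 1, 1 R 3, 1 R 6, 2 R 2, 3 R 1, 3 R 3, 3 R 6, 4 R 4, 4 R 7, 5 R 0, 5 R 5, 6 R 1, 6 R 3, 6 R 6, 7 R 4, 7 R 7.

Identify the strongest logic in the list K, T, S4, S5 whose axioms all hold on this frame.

Reflexive (axiom T): yes — every world is R-related to itself.
Transitive (axiom 4): yes — every two-step R-path is closed by a direct edge.
Euclidean (axiom 5): yes — any two successors of a common world are R-related.
So F validates K, T, S4, S5. The strongest is S5.

S5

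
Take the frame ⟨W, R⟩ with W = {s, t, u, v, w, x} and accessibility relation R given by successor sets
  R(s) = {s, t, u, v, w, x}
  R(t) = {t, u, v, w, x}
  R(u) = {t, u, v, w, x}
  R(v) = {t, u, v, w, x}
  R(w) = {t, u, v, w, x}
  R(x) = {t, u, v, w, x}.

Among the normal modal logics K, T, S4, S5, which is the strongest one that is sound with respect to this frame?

Reflexive (axiom T): yes — every world is R-related to itself.
Transitive (axiom 4): yes — every two-step R-path is closed by a direct edge.
Euclidean (axiom 5): no — s R t and s R s, but not t R s.
So F validates K, T, S4; S5 would additionally require R to be Euclidean. The strongest is S4.

S4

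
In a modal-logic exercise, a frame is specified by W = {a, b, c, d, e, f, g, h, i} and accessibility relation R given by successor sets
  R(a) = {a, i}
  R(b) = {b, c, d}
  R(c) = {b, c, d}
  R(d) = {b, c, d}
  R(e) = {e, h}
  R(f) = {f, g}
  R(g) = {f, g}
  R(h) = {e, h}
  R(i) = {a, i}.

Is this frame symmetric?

Yes

Symmetric: yes — every pair in R has its reverse in R.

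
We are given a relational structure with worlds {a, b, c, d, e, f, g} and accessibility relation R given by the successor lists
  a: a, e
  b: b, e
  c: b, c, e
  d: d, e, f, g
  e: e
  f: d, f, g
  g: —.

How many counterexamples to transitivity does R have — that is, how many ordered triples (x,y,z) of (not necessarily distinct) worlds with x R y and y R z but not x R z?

Enumerating: (f,d,e).

1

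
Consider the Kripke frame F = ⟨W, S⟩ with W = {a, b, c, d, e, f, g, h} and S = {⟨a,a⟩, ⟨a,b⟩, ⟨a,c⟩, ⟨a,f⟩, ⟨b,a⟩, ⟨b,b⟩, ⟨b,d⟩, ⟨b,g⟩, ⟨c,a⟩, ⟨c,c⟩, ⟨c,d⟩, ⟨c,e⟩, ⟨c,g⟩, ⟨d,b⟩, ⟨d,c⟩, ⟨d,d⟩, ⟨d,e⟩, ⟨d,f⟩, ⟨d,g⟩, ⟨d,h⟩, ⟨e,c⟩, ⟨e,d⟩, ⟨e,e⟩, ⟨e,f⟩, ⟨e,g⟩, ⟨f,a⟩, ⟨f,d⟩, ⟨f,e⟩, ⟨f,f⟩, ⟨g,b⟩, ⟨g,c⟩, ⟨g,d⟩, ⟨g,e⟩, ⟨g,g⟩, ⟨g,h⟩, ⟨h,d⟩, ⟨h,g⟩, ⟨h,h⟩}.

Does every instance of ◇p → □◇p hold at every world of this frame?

The schema 5 characterises exactly the Euclidean frames.
Euclidean: no — a S b and a S c, but not b S c.

No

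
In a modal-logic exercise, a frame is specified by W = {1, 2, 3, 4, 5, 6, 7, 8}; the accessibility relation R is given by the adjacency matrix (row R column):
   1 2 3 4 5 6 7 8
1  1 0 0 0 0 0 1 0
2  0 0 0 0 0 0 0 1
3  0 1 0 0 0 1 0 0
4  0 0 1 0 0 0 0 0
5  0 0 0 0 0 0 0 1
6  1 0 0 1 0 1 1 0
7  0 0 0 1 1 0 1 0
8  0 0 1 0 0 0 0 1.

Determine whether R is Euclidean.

Euclidean: no — 3 R 2 and 3 R 6, but not 2 R 6.

No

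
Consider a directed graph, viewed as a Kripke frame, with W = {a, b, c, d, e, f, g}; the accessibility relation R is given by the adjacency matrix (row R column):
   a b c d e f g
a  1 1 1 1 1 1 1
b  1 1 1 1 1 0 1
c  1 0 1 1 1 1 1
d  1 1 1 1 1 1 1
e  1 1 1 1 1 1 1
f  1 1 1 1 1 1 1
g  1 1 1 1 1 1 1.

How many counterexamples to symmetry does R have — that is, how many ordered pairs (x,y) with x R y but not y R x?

2

Enumerating: (b,c), (f,b).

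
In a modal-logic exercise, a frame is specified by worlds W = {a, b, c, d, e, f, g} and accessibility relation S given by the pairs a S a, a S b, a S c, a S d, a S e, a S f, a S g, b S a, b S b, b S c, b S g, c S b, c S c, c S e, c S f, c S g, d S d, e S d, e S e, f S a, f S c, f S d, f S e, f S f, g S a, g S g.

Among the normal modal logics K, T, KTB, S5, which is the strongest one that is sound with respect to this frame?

Reflexive (axiom T): yes — every world is S-related to itself.
Symmetric (axiom B): no — a S c but not c S a.
Euclidean (axiom 5): no — a S b and a S d, but not b S d.
So F validates K, T; KTB would additionally require S to be symmetric. The strongest is T.

T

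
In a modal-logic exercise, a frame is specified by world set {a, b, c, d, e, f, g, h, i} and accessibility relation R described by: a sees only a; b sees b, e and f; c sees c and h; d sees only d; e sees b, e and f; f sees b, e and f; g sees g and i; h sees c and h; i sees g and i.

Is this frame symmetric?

Symmetric: yes — every pair in R has its reverse in R.

Yes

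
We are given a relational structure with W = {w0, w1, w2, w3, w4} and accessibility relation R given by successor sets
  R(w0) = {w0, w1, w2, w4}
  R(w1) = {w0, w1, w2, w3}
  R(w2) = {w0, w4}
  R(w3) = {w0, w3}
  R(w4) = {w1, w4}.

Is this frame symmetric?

No

Symmetric: no — w0 R w4 but not w4 R w0.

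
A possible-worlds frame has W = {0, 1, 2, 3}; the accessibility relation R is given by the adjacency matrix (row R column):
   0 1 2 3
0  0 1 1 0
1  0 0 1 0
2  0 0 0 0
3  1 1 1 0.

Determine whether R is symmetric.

No

Symmetric: no — 0 R 1 but not 1 R 0.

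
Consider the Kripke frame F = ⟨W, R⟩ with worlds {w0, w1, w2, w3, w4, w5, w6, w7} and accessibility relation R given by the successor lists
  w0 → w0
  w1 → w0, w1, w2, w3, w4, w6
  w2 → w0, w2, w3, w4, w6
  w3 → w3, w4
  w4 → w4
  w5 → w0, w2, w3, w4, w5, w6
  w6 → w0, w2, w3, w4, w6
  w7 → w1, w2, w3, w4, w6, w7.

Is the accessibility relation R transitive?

No

Transitive: no — w7 R w1 and w1 R w0, but not w7 R w0.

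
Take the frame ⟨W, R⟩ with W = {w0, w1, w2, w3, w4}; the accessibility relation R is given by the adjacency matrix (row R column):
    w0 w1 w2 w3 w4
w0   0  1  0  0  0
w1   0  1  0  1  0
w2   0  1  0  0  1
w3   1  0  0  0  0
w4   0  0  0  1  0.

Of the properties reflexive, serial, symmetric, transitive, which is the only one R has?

Reflexive: no — w0 is not related to itself.
Serial: yes — every world has a successor (e.g. w0 R w1).
Symmetric: no — w0 R w1 but not w1 R w0.
Transitive: no — w0 R w1 and w1 R w3, but not w0 R w3.
Only serial holds.

serial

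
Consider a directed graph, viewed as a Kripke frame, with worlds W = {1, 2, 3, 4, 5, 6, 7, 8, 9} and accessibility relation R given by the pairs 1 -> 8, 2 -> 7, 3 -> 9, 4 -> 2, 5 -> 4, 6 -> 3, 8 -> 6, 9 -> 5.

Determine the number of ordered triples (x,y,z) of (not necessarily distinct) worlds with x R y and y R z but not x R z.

7

Enumerating: (1,8,6), (3,9,5), (4,2,7), (5,4,2), (6,3,9), (8,6,3), (9,5,4).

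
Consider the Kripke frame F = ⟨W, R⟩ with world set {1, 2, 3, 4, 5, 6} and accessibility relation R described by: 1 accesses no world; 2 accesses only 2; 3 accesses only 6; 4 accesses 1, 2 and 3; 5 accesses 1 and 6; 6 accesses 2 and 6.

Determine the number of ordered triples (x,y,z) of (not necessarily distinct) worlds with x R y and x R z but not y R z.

12

Enumerating: (4,1,1), (4,1,2), (4,1,3), (4,2,1), (4,2,3), (4,3,1), (4,3,2), (4,3,3), (5,1,1), (5,1,6), (5,6,1), (6,2,6).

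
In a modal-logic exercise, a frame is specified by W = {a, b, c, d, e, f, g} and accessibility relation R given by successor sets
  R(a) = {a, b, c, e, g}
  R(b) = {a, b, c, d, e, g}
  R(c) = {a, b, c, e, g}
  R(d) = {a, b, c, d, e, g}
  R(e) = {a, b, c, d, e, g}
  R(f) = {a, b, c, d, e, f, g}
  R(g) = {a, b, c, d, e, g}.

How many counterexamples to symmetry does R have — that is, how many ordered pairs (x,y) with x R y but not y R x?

Enumerating: (d,a), (d,c), (f,a), (f,b), (f,c), (f,d), (f,e), (f,g).

8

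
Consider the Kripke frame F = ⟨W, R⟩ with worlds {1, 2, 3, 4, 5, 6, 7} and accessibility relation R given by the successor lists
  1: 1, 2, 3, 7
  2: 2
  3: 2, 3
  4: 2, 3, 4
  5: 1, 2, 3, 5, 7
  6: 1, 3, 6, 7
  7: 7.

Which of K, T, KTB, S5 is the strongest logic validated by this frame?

T

Reflexive (axiom T): yes — every world is R-related to itself.
Symmetric (axiom B): no — 1 R 2 but not 2 R 1.
Euclidean (axiom 5): no — 1 R 2 and 1 R 3, but not 2 R 3.
So F validates K, T; KTB would additionally require R to be symmetric. The strongest is T.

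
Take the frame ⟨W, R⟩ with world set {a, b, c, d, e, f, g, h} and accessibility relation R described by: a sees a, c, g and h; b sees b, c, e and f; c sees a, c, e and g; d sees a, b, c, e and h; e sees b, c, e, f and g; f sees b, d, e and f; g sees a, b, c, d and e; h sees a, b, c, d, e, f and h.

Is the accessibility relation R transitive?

No

Transitive: no — a R c and c R e, but not a R e.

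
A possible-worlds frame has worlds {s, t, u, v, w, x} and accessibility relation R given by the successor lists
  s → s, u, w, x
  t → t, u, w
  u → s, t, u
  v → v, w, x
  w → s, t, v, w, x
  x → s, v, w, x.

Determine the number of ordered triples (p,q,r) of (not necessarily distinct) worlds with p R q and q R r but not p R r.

18

Enumerating: (s,u,t), (s,w,t), (s,w,v), (s,x,v), (t,u,s), (t,w,s), (t,w,v), (t,w,x), (u,s,w), (u,s,x), (u,t,w), (v,w,s), (v,w,t), (v,x,s), (w,s,u), (w,t,u), (x,s,u), (x,w,t).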